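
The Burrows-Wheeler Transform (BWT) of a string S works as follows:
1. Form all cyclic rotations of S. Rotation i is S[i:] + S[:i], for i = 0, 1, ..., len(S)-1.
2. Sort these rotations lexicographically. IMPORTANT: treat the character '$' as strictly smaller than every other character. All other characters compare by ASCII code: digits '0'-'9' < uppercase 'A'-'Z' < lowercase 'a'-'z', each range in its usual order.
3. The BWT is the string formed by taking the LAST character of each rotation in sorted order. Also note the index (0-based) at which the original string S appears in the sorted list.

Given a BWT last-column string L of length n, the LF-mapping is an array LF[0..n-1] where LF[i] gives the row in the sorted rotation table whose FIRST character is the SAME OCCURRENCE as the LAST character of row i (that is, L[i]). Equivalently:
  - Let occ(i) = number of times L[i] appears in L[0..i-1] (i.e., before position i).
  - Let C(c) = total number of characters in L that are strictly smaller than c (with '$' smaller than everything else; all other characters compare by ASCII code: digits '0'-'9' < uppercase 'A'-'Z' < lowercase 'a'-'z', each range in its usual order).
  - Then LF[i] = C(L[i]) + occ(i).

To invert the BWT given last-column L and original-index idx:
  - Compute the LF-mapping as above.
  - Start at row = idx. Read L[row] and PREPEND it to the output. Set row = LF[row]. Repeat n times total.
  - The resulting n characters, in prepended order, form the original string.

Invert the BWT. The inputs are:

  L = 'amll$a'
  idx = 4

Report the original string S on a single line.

Answer: llama$

Derivation:
LF mapping: 1 5 3 4 0 2
Walk LF starting at row 4, prepending L[row]:
  step 1: row=4, L[4]='$', prepend. Next row=LF[4]=0
  step 2: row=0, L[0]='a', prepend. Next row=LF[0]=1
  step 3: row=1, L[1]='m', prepend. Next row=LF[1]=5
  step 4: row=5, L[5]='a', prepend. Next row=LF[5]=2
  step 5: row=2, L[2]='l', prepend. Next row=LF[2]=3
  step 6: row=3, L[3]='l', prepend. Next row=LF[3]=4
Reversed output: llama$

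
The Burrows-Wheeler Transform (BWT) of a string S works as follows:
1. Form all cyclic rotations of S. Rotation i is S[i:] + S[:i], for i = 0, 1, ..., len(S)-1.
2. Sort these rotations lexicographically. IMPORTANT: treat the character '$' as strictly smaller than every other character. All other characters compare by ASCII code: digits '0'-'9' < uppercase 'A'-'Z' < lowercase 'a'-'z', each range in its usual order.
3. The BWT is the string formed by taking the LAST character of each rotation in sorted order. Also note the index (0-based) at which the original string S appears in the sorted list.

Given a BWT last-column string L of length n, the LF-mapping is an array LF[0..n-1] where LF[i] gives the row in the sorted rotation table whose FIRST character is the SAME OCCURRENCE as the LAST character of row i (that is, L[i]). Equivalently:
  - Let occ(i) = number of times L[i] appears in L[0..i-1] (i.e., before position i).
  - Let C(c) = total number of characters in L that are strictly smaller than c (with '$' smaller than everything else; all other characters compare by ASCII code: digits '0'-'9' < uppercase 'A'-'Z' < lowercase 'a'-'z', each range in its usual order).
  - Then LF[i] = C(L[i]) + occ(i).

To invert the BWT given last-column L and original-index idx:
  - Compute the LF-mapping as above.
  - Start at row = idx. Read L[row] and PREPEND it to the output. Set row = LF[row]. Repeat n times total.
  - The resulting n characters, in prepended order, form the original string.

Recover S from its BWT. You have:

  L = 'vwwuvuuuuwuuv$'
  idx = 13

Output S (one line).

LF mapping: 8 11 12 1 9 2 3 4 5 13 6 7 10 0
Walk LF starting at row 13, prepending L[row]:
  step 1: row=13, L[13]='$', prepend. Next row=LF[13]=0
  step 2: row=0, L[0]='v', prepend. Next row=LF[0]=8
  step 3: row=8, L[8]='u', prepend. Next row=LF[8]=5
  step 4: row=5, L[5]='u', prepend. Next row=LF[5]=2
  step 5: row=2, L[2]='w', prepend. Next row=LF[2]=12
  step 6: row=12, L[12]='v', prepend. Next row=LF[12]=10
  step 7: row=10, L[10]='u', prepend. Next row=LF[10]=6
  step 8: row=6, L[6]='u', prepend. Next row=LF[6]=3
  step 9: row=3, L[3]='u', prepend. Next row=LF[3]=1
  step 10: row=1, L[1]='w', prepend. Next row=LF[1]=11
  step 11: row=11, L[11]='u', prepend. Next row=LF[11]=7
  step 12: row=7, L[7]='u', prepend. Next row=LF[7]=4
  step 13: row=4, L[4]='v', prepend. Next row=LF[4]=9
  step 14: row=9, L[9]='w', prepend. Next row=LF[9]=13
Reversed output: wvuuwuuuvwuuv$

Answer: wvuuwuuuvwuuv$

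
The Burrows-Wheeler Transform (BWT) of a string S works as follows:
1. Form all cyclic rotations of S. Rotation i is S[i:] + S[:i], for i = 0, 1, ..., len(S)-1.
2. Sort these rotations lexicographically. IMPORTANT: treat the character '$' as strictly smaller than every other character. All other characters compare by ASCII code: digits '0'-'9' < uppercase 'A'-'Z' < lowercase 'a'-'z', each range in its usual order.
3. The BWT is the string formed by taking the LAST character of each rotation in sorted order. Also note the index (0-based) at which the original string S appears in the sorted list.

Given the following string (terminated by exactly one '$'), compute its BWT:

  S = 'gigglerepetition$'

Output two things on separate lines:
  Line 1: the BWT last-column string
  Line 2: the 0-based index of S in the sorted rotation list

Answer: nrlpi$ggttgoieeie
5

Derivation:
All 17 rotations (rotation i = S[i:]+S[:i]):
  rot[0] = gigglerepetition$
  rot[1] = igglerepetition$g
  rot[2] = gglerepetition$gi
  rot[3] = glerepetition$gig
  rot[4] = lerepetition$gigg
  rot[5] = erepetition$giggl
  rot[6] = repetition$giggle
  rot[7] = epetition$giggler
  rot[8] = petition$gigglere
  rot[9] = etition$gigglerep
  rot[10] = tition$gigglerepe
  rot[11] = ition$gigglerepet
  rot[12] = tion$gigglerepeti
  rot[13] = ion$gigglerepetit
  rot[14] = on$gigglerepetiti
  rot[15] = n$gigglerepetitio
  rot[16] = $gigglerepetition
Sorted (with $ < everything):
  sorted[0] = $gigglerepetition  (last char: 'n')
  sorted[1] = epetition$giggler  (last char: 'r')
  sorted[2] = erepetition$giggl  (last char: 'l')
  sorted[3] = etition$gigglerep  (last char: 'p')
  sorted[4] = gglerepetition$gi  (last char: 'i')
  sorted[5] = gigglerepetition$  (last char: '$')
  sorted[6] = glerepetition$gig  (last char: 'g')
  sorted[7] = igglerepetition$g  (last char: 'g')
  sorted[8] = ion$gigglerepetit  (last char: 't')
  sorted[9] = ition$gigglerepet  (last char: 't')
  sorted[10] = lerepetition$gigg  (last char: 'g')
  sorted[11] = n$gigglerepetitio  (last char: 'o')
  sorted[12] = on$gigglerepetiti  (last char: 'i')
  sorted[13] = petition$gigglere  (last char: 'e')
  sorted[14] = repetition$giggle  (last char: 'e')
  sorted[15] = tion$gigglerepeti  (last char: 'i')
  sorted[16] = tition$gigglerepe  (last char: 'e')
Last column: nrlpi$ggttgoieeie
Original string S is at sorted index 5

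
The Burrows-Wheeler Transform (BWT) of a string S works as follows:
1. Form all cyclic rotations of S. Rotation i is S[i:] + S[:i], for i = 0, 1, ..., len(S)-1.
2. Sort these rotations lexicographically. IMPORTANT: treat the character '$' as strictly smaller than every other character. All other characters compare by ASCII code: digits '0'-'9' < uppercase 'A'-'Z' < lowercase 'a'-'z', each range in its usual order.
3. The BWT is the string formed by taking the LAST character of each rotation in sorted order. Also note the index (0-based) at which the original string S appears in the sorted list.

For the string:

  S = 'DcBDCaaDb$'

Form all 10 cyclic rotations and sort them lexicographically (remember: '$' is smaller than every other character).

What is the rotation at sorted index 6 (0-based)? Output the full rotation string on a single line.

Answer: aDb$DcBDCa

Derivation:
All 10 rotations (rotation i = S[i:]+S[:i]):
  rot[0] = DcBDCaaDb$
  rot[1] = cBDCaaDb$D
  rot[2] = BDCaaDb$Dc
  rot[3] = DCaaDb$DcB
  rot[4] = CaaDb$DcBD
  rot[5] = aaDb$DcBDC
  rot[6] = aDb$DcBDCa
  rot[7] = Db$DcBDCaa
  rot[8] = b$DcBDCaaD
  rot[9] = $DcBDCaaDb
Sorted (with $ < everything):
  sorted[0] = $DcBDCaaDb
  sorted[1] = BDCaaDb$Dc
  sorted[2] = CaaDb$DcBD
  sorted[3] = DCaaDb$DcB
  sorted[4] = Db$DcBDCaa
  sorted[5] = DcBDCaaDb$
  sorted[6] = aDb$DcBDCa
  sorted[7] = aaDb$DcBDC
  sorted[8] = b$DcBDCaaD
  sorted[9] = cBDCaaDb$D
sorted[6] = aDb$DcBDCa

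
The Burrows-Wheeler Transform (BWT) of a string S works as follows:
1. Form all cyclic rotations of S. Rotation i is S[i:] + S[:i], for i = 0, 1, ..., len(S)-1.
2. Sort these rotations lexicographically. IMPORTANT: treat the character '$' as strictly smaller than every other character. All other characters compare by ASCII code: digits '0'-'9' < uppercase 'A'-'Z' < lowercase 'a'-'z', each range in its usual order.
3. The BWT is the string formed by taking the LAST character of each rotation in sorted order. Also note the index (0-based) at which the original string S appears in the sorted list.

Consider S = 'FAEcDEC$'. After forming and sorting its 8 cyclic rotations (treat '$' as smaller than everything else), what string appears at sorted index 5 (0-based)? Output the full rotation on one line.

Answer: EcDEC$FA

Derivation:
All 8 rotations (rotation i = S[i:]+S[:i]):
  rot[0] = FAEcDEC$
  rot[1] = AEcDEC$F
  rot[2] = EcDEC$FA
  rot[3] = cDEC$FAE
  rot[4] = DEC$FAEc
  rot[5] = EC$FAEcD
  rot[6] = C$FAEcDE
  rot[7] = $FAEcDEC
Sorted (with $ < everything):
  sorted[0] = $FAEcDEC
  sorted[1] = AEcDEC$F
  sorted[2] = C$FAEcDE
  sorted[3] = DEC$FAEc
  sorted[4] = EC$FAEcD
  sorted[5] = EcDEC$FA
  sorted[6] = FAEcDEC$
  sorted[7] = cDEC$FAE
sorted[5] = EcDEC$FA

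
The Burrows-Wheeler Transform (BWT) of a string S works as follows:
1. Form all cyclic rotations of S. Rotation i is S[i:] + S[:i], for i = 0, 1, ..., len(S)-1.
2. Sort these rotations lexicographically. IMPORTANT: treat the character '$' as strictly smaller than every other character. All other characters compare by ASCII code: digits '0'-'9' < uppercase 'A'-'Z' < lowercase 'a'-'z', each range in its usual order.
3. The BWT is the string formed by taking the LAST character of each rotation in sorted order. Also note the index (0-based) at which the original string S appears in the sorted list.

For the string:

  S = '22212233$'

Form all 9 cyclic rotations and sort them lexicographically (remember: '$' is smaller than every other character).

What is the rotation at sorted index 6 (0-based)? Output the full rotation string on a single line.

Answer: 233$22212

Derivation:
All 9 rotations (rotation i = S[i:]+S[:i]):
  rot[0] = 22212233$
  rot[1] = 2212233$2
  rot[2] = 212233$22
  rot[3] = 12233$222
  rot[4] = 2233$2221
  rot[5] = 233$22212
  rot[6] = 33$222122
  rot[7] = 3$2221223
  rot[8] = $22212233
Sorted (with $ < everything):
  sorted[0] = $22212233
  sorted[1] = 12233$222
  sorted[2] = 212233$22
  sorted[3] = 2212233$2
  sorted[4] = 22212233$
  sorted[5] = 2233$2221
  sorted[6] = 233$22212
  sorted[7] = 3$2221223
  sorted[8] = 33$222122
sorted[6] = 233$22212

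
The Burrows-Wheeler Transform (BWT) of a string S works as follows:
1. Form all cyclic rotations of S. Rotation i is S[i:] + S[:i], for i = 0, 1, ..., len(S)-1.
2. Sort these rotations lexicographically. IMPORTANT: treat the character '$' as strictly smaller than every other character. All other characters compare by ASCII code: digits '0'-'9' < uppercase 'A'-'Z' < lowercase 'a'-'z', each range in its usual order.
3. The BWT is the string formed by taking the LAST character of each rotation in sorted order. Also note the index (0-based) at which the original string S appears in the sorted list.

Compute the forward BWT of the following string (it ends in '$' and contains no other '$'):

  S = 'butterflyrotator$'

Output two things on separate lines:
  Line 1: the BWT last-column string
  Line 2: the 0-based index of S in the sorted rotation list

Answer: rt$trftroeyotaubl
2

Derivation:
All 17 rotations (rotation i = S[i:]+S[:i]):
  rot[0] = butterflyrotator$
  rot[1] = utterflyrotator$b
  rot[2] = tterflyrotator$bu
  rot[3] = terflyrotator$but
  rot[4] = erflyrotator$butt
  rot[5] = rflyrotator$butte
  rot[6] = flyrotator$butter
  rot[7] = lyrotator$butterf
  rot[8] = yrotator$butterfl
  rot[9] = rotator$butterfly
  rot[10] = otator$butterflyr
  rot[11] = tator$butterflyro
  rot[12] = ator$butterflyrot
  rot[13] = tor$butterflyrota
  rot[14] = or$butterflyrotat
  rot[15] = r$butterflyrotato
  rot[16] = $butterflyrotator
Sorted (with $ < everything):
  sorted[0] = $butterflyrotator  (last char: 'r')
  sorted[1] = ator$butterflyrot  (last char: 't')
  sorted[2] = butterflyrotator$  (last char: '$')
  sorted[3] = erflyrotator$butt  (last char: 't')
  sorted[4] = flyrotator$butter  (last char: 'r')
  sorted[5] = lyrotator$butterf  (last char: 'f')
  sorted[6] = or$butterflyrotat  (last char: 't')
  sorted[7] = otator$butterflyr  (last char: 'r')
  sorted[8] = r$butterflyrotato  (last char: 'o')
  sorted[9] = rflyrotator$butte  (last char: 'e')
  sorted[10] = rotator$butterfly  (last char: 'y')
  sorted[11] = tator$butterflyro  (last char: 'o')
  sorted[12] = terflyrotator$but  (last char: 't')
  sorted[13] = tor$butterflyrota  (last char: 'a')
  sorted[14] = tterflyrotator$bu  (last char: 'u')
  sorted[15] = utterflyrotator$b  (last char: 'b')
  sorted[16] = yrotator$butterfl  (last char: 'l')
Last column: rt$trftroeyotaubl
Original string S is at sorted index 2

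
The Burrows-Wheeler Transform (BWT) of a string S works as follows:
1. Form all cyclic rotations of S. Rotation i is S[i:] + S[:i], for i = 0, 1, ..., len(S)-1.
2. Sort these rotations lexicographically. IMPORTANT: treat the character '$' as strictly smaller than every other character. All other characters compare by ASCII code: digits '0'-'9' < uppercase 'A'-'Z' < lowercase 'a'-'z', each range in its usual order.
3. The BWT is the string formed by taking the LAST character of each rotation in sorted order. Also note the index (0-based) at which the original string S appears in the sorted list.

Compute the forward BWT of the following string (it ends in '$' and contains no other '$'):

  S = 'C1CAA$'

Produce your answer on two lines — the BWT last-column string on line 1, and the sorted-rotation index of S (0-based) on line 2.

All 6 rotations (rotation i = S[i:]+S[:i]):
  rot[0] = C1CAA$
  rot[1] = 1CAA$C
  rot[2] = CAA$C1
  rot[3] = AA$C1C
  rot[4] = A$C1CA
  rot[5] = $C1CAA
Sorted (with $ < everything):
  sorted[0] = $C1CAA  (last char: 'A')
  sorted[1] = 1CAA$C  (last char: 'C')
  sorted[2] = A$C1CA  (last char: 'A')
  sorted[3] = AA$C1C  (last char: 'C')
  sorted[4] = C1CAA$  (last char: '$')
  sorted[5] = CAA$C1  (last char: '1')
Last column: ACAC$1
Original string S is at sorted index 4

Answer: ACAC$1
4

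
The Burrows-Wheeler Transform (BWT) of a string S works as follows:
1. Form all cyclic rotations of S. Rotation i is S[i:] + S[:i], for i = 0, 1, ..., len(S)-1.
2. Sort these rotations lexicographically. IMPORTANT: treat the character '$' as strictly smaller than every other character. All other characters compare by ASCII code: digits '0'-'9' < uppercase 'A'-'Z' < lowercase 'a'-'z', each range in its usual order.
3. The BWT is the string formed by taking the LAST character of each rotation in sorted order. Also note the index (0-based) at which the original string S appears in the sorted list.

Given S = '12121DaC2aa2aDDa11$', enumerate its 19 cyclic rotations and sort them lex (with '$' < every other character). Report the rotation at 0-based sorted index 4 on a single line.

All 19 rotations (rotation i = S[i:]+S[:i]):
  rot[0] = 12121DaC2aa2aDDa11$
  rot[1] = 2121DaC2aa2aDDa11$1
  rot[2] = 121DaC2aa2aDDa11$12
  rot[3] = 21DaC2aa2aDDa11$121
  rot[4] = 1DaC2aa2aDDa11$1212
  rot[5] = DaC2aa2aDDa11$12121
  rot[6] = aC2aa2aDDa11$12121D
  rot[7] = C2aa2aDDa11$12121Da
  rot[8] = 2aa2aDDa11$12121DaC
  rot[9] = aa2aDDa11$12121DaC2
  rot[10] = a2aDDa11$12121DaC2a
  rot[11] = 2aDDa11$12121DaC2aa
  rot[12] = aDDa11$12121DaC2aa2
  rot[13] = DDa11$12121DaC2aa2a
  rot[14] = Da11$12121DaC2aa2aD
  rot[15] = a11$12121DaC2aa2aDD
  rot[16] = 11$12121DaC2aa2aDDa
  rot[17] = 1$12121DaC2aa2aDDa1
  rot[18] = $12121DaC2aa2aDDa11
Sorted (with $ < everything):
  sorted[0] = $12121DaC2aa2aDDa11
  sorted[1] = 1$12121DaC2aa2aDDa1
  sorted[2] = 11$12121DaC2aa2aDDa
  sorted[3] = 12121DaC2aa2aDDa11$
  sorted[4] = 121DaC2aa2aDDa11$12
  sorted[5] = 1DaC2aa2aDDa11$1212
  sorted[6] = 2121DaC2aa2aDDa11$1
  sorted[7] = 21DaC2aa2aDDa11$121
  sorted[8] = 2aDDa11$12121DaC2aa
  sorted[9] = 2aa2aDDa11$12121DaC
  sorted[10] = C2aa2aDDa11$12121Da
  sorted[11] = DDa11$12121DaC2aa2a
  sorted[12] = Da11$12121DaC2aa2aD
  sorted[13] = DaC2aa2aDDa11$12121
  sorted[14] = a11$12121DaC2aa2aDD
  sorted[15] = a2aDDa11$12121DaC2a
  sorted[16] = aC2aa2aDDa11$12121D
  sorted[17] = aDDa11$12121DaC2aa2
  sorted[18] = aa2aDDa11$12121DaC2
sorted[4] = 121DaC2aa2aDDa11$12

Answer: 121DaC2aa2aDDa11$12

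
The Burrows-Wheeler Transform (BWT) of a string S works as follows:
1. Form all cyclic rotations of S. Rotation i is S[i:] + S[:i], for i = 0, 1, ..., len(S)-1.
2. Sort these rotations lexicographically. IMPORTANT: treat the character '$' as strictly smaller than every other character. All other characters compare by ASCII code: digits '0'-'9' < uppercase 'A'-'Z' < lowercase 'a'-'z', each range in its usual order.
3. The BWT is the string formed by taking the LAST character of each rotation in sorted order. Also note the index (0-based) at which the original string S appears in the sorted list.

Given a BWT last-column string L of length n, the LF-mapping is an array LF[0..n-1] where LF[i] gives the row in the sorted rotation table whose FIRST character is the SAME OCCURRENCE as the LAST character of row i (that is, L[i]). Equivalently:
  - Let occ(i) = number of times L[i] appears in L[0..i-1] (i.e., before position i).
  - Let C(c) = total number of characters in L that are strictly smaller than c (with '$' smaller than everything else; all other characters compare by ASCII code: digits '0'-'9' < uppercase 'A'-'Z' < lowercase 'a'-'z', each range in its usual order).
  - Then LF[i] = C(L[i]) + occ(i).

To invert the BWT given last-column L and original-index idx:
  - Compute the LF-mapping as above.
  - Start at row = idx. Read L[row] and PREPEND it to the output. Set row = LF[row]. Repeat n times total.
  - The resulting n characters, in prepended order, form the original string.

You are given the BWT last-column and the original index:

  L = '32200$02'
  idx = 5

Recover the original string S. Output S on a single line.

LF mapping: 7 4 5 1 2 0 3 6
Walk LF starting at row 5, prepending L[row]:
  step 1: row=5, L[5]='$', prepend. Next row=LF[5]=0
  step 2: row=0, L[0]='3', prepend. Next row=LF[0]=7
  step 3: row=7, L[7]='2', prepend. Next row=LF[7]=6
  step 4: row=6, L[6]='0', prepend. Next row=LF[6]=3
  step 5: row=3, L[3]='0', prepend. Next row=LF[3]=1
  step 6: row=1, L[1]='2', prepend. Next row=LF[1]=4
  step 7: row=4, L[4]='0', prepend. Next row=LF[4]=2
  step 8: row=2, L[2]='2', prepend. Next row=LF[2]=5
Reversed output: 2020023$

Answer: 2020023$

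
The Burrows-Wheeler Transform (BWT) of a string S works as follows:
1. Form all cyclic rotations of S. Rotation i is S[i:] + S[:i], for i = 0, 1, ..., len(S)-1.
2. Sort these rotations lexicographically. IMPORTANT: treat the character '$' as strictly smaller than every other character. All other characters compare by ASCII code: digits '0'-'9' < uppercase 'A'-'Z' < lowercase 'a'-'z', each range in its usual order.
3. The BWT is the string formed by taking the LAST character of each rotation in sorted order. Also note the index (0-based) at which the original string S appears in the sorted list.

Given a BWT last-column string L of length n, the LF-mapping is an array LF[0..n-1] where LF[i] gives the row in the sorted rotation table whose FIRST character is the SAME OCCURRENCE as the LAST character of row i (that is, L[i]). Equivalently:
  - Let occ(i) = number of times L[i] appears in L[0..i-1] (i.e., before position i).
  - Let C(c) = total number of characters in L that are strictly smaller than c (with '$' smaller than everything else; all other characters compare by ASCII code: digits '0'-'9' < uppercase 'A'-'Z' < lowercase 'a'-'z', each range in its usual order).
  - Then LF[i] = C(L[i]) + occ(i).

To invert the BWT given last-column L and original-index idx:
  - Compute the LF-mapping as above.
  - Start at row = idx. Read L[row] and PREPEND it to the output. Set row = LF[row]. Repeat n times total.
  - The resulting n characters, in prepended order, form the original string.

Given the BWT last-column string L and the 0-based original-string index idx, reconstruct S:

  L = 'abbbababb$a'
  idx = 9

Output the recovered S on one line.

Answer: bbabaabbba$

Derivation:
LF mapping: 1 5 6 7 2 8 3 9 10 0 4
Walk LF starting at row 9, prepending L[row]:
  step 1: row=9, L[9]='$', prepend. Next row=LF[9]=0
  step 2: row=0, L[0]='a', prepend. Next row=LF[0]=1
  step 3: row=1, L[1]='b', prepend. Next row=LF[1]=5
  step 4: row=5, L[5]='b', prepend. Next row=LF[5]=8
  step 5: row=8, L[8]='b', prepend. Next row=LF[8]=10
  step 6: row=10, L[10]='a', prepend. Next row=LF[10]=4
  step 7: row=4, L[4]='a', prepend. Next row=LF[4]=2
  step 8: row=2, L[2]='b', prepend. Next row=LF[2]=6
  step 9: row=6, L[6]='a', prepend. Next row=LF[6]=3
  step 10: row=3, L[3]='b', prepend. Next row=LF[3]=7
  step 11: row=7, L[7]='b', prepend. Next row=LF[7]=9
Reversed output: bbabaabbba$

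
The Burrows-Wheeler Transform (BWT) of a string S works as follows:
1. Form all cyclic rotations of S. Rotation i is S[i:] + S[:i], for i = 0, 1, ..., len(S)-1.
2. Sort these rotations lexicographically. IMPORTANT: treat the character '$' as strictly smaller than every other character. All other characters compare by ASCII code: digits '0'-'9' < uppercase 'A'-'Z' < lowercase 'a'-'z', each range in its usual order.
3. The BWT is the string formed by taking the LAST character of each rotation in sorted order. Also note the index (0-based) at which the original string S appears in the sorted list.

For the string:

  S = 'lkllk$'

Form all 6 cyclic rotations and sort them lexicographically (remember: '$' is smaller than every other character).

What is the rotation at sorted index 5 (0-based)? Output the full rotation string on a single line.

Answer: llk$lk

Derivation:
All 6 rotations (rotation i = S[i:]+S[:i]):
  rot[0] = lkllk$
  rot[1] = kllk$l
  rot[2] = llk$lk
  rot[3] = lk$lkl
  rot[4] = k$lkll
  rot[5] = $lkllk
Sorted (with $ < everything):
  sorted[0] = $lkllk
  sorted[1] = k$lkll
  sorted[2] = kllk$l
  sorted[3] = lk$lkl
  sorted[4] = lkllk$
  sorted[5] = llk$lk
sorted[5] = llk$lk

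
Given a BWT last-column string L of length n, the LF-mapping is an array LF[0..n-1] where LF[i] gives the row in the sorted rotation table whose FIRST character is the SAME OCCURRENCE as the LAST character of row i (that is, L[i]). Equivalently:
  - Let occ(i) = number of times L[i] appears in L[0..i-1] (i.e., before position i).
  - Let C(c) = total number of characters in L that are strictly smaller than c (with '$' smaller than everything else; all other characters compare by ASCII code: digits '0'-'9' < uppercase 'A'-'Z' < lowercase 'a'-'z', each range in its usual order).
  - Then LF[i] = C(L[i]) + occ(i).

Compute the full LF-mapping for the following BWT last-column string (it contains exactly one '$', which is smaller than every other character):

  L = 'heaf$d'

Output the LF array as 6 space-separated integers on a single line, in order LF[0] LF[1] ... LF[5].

Char counts: '$':1, 'a':1, 'd':1, 'e':1, 'f':1, 'h':1
C (first-col start): C('$')=0, C('a')=1, C('d')=2, C('e')=3, C('f')=4, C('h')=5
L[0]='h': occ=0, LF[0]=C('h')+0=5+0=5
L[1]='e': occ=0, LF[1]=C('e')+0=3+0=3
L[2]='a': occ=0, LF[2]=C('a')+0=1+0=1
L[3]='f': occ=0, LF[3]=C('f')+0=4+0=4
L[4]='$': occ=0, LF[4]=C('$')+0=0+0=0
L[5]='d': occ=0, LF[5]=C('d')+0=2+0=2

Answer: 5 3 1 4 0 2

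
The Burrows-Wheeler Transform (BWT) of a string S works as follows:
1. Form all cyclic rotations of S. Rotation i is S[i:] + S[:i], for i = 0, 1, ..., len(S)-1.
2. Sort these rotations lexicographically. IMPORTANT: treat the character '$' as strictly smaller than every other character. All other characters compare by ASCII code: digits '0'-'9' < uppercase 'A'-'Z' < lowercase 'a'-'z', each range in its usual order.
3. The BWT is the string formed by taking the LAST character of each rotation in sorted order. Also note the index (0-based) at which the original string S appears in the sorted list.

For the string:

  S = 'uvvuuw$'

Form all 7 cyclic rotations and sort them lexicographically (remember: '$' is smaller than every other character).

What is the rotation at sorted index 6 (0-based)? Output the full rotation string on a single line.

Answer: w$uvvuu

Derivation:
All 7 rotations (rotation i = S[i:]+S[:i]):
  rot[0] = uvvuuw$
  rot[1] = vvuuw$u
  rot[2] = vuuw$uv
  rot[3] = uuw$uvv
  rot[4] = uw$uvvu
  rot[5] = w$uvvuu
  rot[6] = $uvvuuw
Sorted (with $ < everything):
  sorted[0] = $uvvuuw
  sorted[1] = uuw$uvv
  sorted[2] = uvvuuw$
  sorted[3] = uw$uvvu
  sorted[4] = vuuw$uv
  sorted[5] = vvuuw$u
  sorted[6] = w$uvvuu
sorted[6] = w$uvvuu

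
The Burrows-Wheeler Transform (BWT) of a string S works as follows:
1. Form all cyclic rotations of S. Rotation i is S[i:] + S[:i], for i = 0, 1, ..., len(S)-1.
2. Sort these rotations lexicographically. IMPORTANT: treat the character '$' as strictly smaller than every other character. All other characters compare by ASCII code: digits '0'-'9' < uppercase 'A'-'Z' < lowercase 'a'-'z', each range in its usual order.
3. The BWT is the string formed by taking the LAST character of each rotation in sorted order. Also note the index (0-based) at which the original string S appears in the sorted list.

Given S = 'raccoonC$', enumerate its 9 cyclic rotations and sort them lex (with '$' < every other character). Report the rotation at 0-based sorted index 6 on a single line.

Answer: onC$racco

Derivation:
All 9 rotations (rotation i = S[i:]+S[:i]):
  rot[0] = raccoonC$
  rot[1] = accoonC$r
  rot[2] = ccoonC$ra
  rot[3] = coonC$rac
  rot[4] = oonC$racc
  rot[5] = onC$racco
  rot[6] = nC$raccoo
  rot[7] = C$raccoon
  rot[8] = $raccoonC
Sorted (with $ < everything):
  sorted[0] = $raccoonC
  sorted[1] = C$raccoon
  sorted[2] = accoonC$r
  sorted[3] = ccoonC$ra
  sorted[4] = coonC$rac
  sorted[5] = nC$raccoo
  sorted[6] = onC$racco
  sorted[7] = oonC$racc
  sorted[8] = raccoonC$
sorted[6] = onC$racco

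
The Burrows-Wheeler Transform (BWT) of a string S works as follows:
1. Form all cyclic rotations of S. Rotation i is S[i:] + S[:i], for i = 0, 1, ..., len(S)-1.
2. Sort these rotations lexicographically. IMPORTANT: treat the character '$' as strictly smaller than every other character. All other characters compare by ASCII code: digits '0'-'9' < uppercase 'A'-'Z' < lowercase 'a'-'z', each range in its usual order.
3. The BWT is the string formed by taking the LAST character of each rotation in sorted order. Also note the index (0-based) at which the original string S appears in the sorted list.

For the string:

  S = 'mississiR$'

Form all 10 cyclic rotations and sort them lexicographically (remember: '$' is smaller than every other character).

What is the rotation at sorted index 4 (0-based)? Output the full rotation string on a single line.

All 10 rotations (rotation i = S[i:]+S[:i]):
  rot[0] = mississiR$
  rot[1] = ississiR$m
  rot[2] = ssissiR$mi
  rot[3] = sissiR$mis
  rot[4] = issiR$miss
  rot[5] = ssiR$missi
  rot[6] = siR$missis
  rot[7] = iR$mississ
  rot[8] = R$mississi
  rot[9] = $mississiR
Sorted (with $ < everything):
  sorted[0] = $mississiR
  sorted[1] = R$mississi
  sorted[2] = iR$mississ
  sorted[3] = issiR$miss
  sorted[4] = ississiR$m
  sorted[5] = mississiR$
  sorted[6] = siR$missis
  sorted[7] = sissiR$mis
  sorted[8] = ssiR$missi
  sorted[9] = ssissiR$mi
sorted[4] = ississiR$m

Answer: ississiR$m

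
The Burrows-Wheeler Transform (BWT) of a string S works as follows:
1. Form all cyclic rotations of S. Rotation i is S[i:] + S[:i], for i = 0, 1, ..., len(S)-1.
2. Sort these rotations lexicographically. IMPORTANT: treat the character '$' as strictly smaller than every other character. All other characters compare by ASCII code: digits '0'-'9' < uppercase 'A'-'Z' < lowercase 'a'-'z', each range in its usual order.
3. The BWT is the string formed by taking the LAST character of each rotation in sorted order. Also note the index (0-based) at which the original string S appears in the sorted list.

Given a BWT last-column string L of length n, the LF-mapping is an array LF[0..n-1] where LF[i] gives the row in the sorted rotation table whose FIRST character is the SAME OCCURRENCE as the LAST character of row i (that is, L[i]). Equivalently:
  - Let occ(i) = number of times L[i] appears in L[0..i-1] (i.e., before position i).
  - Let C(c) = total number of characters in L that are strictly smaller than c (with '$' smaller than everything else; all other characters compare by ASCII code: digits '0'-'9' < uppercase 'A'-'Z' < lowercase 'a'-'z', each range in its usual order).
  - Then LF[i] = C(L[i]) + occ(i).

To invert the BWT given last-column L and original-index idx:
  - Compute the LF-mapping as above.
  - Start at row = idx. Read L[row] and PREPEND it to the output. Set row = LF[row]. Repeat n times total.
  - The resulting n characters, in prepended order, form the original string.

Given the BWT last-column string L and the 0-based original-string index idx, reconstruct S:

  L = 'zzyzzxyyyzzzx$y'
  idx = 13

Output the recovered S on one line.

Answer: zzyxzzxyyzzyyz$

Derivation:
LF mapping: 8 9 3 10 11 1 4 5 6 12 13 14 2 0 7
Walk LF starting at row 13, prepending L[row]:
  step 1: row=13, L[13]='$', prepend. Next row=LF[13]=0
  step 2: row=0, L[0]='z', prepend. Next row=LF[0]=8
  step 3: row=8, L[8]='y', prepend. Next row=LF[8]=6
  step 4: row=6, L[6]='y', prepend. Next row=LF[6]=4
  step 5: row=4, L[4]='z', prepend. Next row=LF[4]=11
  step 6: row=11, L[11]='z', prepend. Next row=LF[11]=14
  step 7: row=14, L[14]='y', prepend. Next row=LF[14]=7
  step 8: row=7, L[7]='y', prepend. Next row=LF[7]=5
  step 9: row=5, L[5]='x', prepend. Next row=LF[5]=1
  step 10: row=1, L[1]='z', prepend. Next row=LF[1]=9
  step 11: row=9, L[9]='z', prepend. Next row=LF[9]=12
  step 12: row=12, L[12]='x', prepend. Next row=LF[12]=2
  step 13: row=2, L[2]='y', prepend. Next row=LF[2]=3
  step 14: row=3, L[3]='z', prepend. Next row=LF[3]=10
  step 15: row=10, L[10]='z', prepend. Next row=LF[10]=13
Reversed output: zzyxzzxyyzzyyz$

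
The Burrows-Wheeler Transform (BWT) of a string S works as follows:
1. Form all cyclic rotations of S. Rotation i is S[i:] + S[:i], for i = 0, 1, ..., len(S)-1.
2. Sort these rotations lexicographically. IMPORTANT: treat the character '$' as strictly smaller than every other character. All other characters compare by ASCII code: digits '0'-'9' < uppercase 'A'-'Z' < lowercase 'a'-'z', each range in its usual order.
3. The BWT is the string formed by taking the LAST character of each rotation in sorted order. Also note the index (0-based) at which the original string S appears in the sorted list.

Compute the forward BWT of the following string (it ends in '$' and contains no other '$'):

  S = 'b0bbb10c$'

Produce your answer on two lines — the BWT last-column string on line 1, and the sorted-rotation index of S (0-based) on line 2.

Answer: cb1b$bb00
4

Derivation:
All 9 rotations (rotation i = S[i:]+S[:i]):
  rot[0] = b0bbb10c$
  rot[1] = 0bbb10c$b
  rot[2] = bbb10c$b0
  rot[3] = bb10c$b0b
  rot[4] = b10c$b0bb
  rot[5] = 10c$b0bbb
  rot[6] = 0c$b0bbb1
  rot[7] = c$b0bbb10
  rot[8] = $b0bbb10c
Sorted (with $ < everything):
  sorted[0] = $b0bbb10c  (last char: 'c')
  sorted[1] = 0bbb10c$b  (last char: 'b')
  sorted[2] = 0c$b0bbb1  (last char: '1')
  sorted[3] = 10c$b0bbb  (last char: 'b')
  sorted[4] = b0bbb10c$  (last char: '$')
  sorted[5] = b10c$b0bb  (last char: 'b')
  sorted[6] = bb10c$b0b  (last char: 'b')
  sorted[7] = bbb10c$b0  (last char: '0')
  sorted[8] = c$b0bbb10  (last char: '0')
Last column: cb1b$bb00
Original string S is at sorted index 4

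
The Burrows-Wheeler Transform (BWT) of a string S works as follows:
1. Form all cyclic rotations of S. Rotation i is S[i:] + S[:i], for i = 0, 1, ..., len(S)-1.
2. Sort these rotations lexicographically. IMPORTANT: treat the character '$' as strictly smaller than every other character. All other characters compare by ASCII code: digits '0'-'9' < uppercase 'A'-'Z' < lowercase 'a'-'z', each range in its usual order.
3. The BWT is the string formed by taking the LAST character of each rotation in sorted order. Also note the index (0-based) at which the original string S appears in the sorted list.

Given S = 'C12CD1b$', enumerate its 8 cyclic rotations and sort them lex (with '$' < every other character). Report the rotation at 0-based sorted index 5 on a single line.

All 8 rotations (rotation i = S[i:]+S[:i]):
  rot[0] = C12CD1b$
  rot[1] = 12CD1b$C
  rot[2] = 2CD1b$C1
  rot[3] = CD1b$C12
  rot[4] = D1b$C12C
  rot[5] = 1b$C12CD
  rot[6] = b$C12CD1
  rot[7] = $C12CD1b
Sorted (with $ < everything):
  sorted[0] = $C12CD1b
  sorted[1] = 12CD1b$C
  sorted[2] = 1b$C12CD
  sorted[3] = 2CD1b$C1
  sorted[4] = C12CD1b$
  sorted[5] = CD1b$C12
  sorted[6] = D1b$C12C
  sorted[7] = b$C12CD1
sorted[5] = CD1b$C12

Answer: CD1b$C12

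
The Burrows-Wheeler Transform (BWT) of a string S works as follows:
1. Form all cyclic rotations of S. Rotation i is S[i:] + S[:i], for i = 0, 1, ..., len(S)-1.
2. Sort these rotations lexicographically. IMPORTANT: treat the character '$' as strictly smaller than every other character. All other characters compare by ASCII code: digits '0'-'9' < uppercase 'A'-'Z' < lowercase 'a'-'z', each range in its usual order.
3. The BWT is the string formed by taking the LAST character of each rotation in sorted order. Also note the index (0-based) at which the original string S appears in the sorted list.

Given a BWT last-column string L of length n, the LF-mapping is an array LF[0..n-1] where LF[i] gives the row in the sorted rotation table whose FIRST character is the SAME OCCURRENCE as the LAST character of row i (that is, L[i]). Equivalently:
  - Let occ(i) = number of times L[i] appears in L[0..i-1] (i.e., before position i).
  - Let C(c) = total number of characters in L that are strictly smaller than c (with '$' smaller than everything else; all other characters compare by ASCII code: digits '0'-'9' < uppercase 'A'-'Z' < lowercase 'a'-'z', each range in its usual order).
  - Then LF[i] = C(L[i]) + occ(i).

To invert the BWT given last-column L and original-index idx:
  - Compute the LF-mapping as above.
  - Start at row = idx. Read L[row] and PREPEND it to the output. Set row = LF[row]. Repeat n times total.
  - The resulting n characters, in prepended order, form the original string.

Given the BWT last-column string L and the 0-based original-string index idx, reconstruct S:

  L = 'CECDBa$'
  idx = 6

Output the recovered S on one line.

Answer: aEBDCC$

Derivation:
LF mapping: 2 5 3 4 1 6 0
Walk LF starting at row 6, prepending L[row]:
  step 1: row=6, L[6]='$', prepend. Next row=LF[6]=0
  step 2: row=0, L[0]='C', prepend. Next row=LF[0]=2
  step 3: row=2, L[2]='C', prepend. Next row=LF[2]=3
  step 4: row=3, L[3]='D', prepend. Next row=LF[3]=4
  step 5: row=4, L[4]='B', prepend. Next row=LF[4]=1
  step 6: row=1, L[1]='E', prepend. Next row=LF[1]=5
  step 7: row=5, L[5]='a', prepend. Next row=LF[5]=6
Reversed output: aEBDCC$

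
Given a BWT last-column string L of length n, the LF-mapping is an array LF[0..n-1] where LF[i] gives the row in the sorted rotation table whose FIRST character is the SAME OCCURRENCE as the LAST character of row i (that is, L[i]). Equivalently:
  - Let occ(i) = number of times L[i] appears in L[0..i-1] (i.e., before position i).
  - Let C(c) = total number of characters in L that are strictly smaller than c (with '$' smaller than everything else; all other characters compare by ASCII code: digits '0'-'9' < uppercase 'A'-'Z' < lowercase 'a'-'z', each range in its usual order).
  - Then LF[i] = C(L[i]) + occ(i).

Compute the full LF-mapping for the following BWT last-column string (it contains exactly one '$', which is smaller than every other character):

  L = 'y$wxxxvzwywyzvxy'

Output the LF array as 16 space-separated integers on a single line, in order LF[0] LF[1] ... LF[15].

Answer: 10 0 3 6 7 8 1 14 4 11 5 12 15 2 9 13

Derivation:
Char counts: '$':1, 'v':2, 'w':3, 'x':4, 'y':4, 'z':2
C (first-col start): C('$')=0, C('v')=1, C('w')=3, C('x')=6, C('y')=10, C('z')=14
L[0]='y': occ=0, LF[0]=C('y')+0=10+0=10
L[1]='$': occ=0, LF[1]=C('$')+0=0+0=0
L[2]='w': occ=0, LF[2]=C('w')+0=3+0=3
L[3]='x': occ=0, LF[3]=C('x')+0=6+0=6
L[4]='x': occ=1, LF[4]=C('x')+1=6+1=7
L[5]='x': occ=2, LF[5]=C('x')+2=6+2=8
L[6]='v': occ=0, LF[6]=C('v')+0=1+0=1
L[7]='z': occ=0, LF[7]=C('z')+0=14+0=14
L[8]='w': occ=1, LF[8]=C('w')+1=3+1=4
L[9]='y': occ=1, LF[9]=C('y')+1=10+1=11
L[10]='w': occ=2, LF[10]=C('w')+2=3+2=5
L[11]='y': occ=2, LF[11]=C('y')+2=10+2=12
L[12]='z': occ=1, LF[12]=C('z')+1=14+1=15
L[13]='v': occ=1, LF[13]=C('v')+1=1+1=2
L[14]='x': occ=3, LF[14]=C('x')+3=6+3=9
L[15]='y': occ=3, LF[15]=C('y')+3=10+3=13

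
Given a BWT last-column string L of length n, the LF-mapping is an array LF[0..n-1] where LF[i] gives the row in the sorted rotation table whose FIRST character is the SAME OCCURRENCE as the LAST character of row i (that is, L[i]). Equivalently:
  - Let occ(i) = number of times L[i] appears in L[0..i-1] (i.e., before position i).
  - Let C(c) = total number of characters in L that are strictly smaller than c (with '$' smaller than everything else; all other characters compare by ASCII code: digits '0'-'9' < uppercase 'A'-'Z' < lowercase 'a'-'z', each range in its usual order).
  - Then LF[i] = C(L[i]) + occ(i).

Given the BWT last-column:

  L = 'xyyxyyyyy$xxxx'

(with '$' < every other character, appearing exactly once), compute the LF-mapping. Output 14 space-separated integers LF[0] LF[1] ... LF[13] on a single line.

Answer: 1 7 8 2 9 10 11 12 13 0 3 4 5 6

Derivation:
Char counts: '$':1, 'x':6, 'y':7
C (first-col start): C('$')=0, C('x')=1, C('y')=7
L[0]='x': occ=0, LF[0]=C('x')+0=1+0=1
L[1]='y': occ=0, LF[1]=C('y')+0=7+0=7
L[2]='y': occ=1, LF[2]=C('y')+1=7+1=8
L[3]='x': occ=1, LF[3]=C('x')+1=1+1=2
L[4]='y': occ=2, LF[4]=C('y')+2=7+2=9
L[5]='y': occ=3, LF[5]=C('y')+3=7+3=10
L[6]='y': occ=4, LF[6]=C('y')+4=7+4=11
L[7]='y': occ=5, LF[7]=C('y')+5=7+5=12
L[8]='y': occ=6, LF[8]=C('y')+6=7+6=13
L[9]='$': occ=0, LF[9]=C('$')+0=0+0=0
L[10]='x': occ=2, LF[10]=C('x')+2=1+2=3
L[11]='x': occ=3, LF[11]=C('x')+3=1+3=4
L[12]='x': occ=4, LF[12]=C('x')+4=1+4=5
L[13]='x': occ=5, LF[13]=C('x')+5=1+5=6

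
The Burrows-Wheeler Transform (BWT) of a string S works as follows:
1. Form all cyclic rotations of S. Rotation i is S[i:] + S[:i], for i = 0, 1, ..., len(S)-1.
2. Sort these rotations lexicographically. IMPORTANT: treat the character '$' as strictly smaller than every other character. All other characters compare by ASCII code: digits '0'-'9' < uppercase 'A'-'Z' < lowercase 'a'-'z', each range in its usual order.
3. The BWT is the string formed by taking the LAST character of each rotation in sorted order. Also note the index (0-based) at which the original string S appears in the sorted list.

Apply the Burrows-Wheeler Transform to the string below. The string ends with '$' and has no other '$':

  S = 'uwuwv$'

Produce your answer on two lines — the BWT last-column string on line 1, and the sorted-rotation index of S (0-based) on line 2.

All 6 rotations (rotation i = S[i:]+S[:i]):
  rot[0] = uwuwv$
  rot[1] = wuwv$u
  rot[2] = uwv$uw
  rot[3] = wv$uwu
  rot[4] = v$uwuw
  rot[5] = $uwuwv
Sorted (with $ < everything):
  sorted[0] = $uwuwv  (last char: 'v')
  sorted[1] = uwuwv$  (last char: '$')
  sorted[2] = uwv$uw  (last char: 'w')
  sorted[3] = v$uwuw  (last char: 'w')
  sorted[4] = wuwv$u  (last char: 'u')
  sorted[5] = wv$uwu  (last char: 'u')
Last column: v$wwuu
Original string S is at sorted index 1

Answer: v$wwuu
1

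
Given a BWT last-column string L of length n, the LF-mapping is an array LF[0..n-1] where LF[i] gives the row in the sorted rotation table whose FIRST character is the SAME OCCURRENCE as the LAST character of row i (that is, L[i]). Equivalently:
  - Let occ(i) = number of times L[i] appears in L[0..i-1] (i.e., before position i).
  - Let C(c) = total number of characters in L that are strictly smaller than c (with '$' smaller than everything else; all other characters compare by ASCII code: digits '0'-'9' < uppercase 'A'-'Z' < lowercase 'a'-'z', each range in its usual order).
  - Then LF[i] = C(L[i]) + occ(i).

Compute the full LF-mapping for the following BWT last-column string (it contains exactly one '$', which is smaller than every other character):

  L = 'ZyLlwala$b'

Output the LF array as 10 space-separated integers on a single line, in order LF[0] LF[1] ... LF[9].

Char counts: '$':1, 'L':1, 'Z':1, 'a':2, 'b':1, 'l':2, 'w':1, 'y':1
C (first-col start): C('$')=0, C('L')=1, C('Z')=2, C('a')=3, C('b')=5, C('l')=6, C('w')=8, C('y')=9
L[0]='Z': occ=0, LF[0]=C('Z')+0=2+0=2
L[1]='y': occ=0, LF[1]=C('y')+0=9+0=9
L[2]='L': occ=0, LF[2]=C('L')+0=1+0=1
L[3]='l': occ=0, LF[3]=C('l')+0=6+0=6
L[4]='w': occ=0, LF[4]=C('w')+0=8+0=8
L[5]='a': occ=0, LF[5]=C('a')+0=3+0=3
L[6]='l': occ=1, LF[6]=C('l')+1=6+1=7
L[7]='a': occ=1, LF[7]=C('a')+1=3+1=4
L[8]='$': occ=0, LF[8]=C('$')+0=0+0=0
L[9]='b': occ=0, LF[9]=C('b')+0=5+0=5

Answer: 2 9 1 6 8 3 7 4 0 5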